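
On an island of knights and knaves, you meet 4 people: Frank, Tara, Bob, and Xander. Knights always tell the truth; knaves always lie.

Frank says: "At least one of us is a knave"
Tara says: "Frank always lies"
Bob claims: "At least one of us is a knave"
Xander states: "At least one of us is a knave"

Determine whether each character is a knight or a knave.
Frank is a knight.
Tara is a knave.
Bob is a knight.
Xander is a knight.

Verification:
- Frank (knight) says "At least one of us is a knave" - this is TRUE because Tara is a knave.
- Tara (knave) says "Frank always lies" - this is FALSE (a lie) because Frank is a knight.
- Bob (knight) says "At least one of us is a knave" - this is TRUE because Tara is a knave.
- Xander (knight) says "At least one of us is a knave" - this is TRUE because Tara is a knave.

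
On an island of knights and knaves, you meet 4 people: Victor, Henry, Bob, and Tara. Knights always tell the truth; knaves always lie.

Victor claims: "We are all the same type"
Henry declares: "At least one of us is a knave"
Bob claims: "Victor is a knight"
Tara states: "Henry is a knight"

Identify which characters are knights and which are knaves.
Victor is a knave.
Henry is a knight.
Bob is a knave.
Tara is a knight.

Verification:
- Victor (knave) says "We are all the same type" - this is FALSE (a lie) because Henry and Tara are knights and Victor and Bob are knaves.
- Henry (knight) says "At least one of us is a knave" - this is TRUE because Victor and Bob are knaves.
- Bob (knave) says "Victor is a knight" - this is FALSE (a lie) because Victor is a knave.
- Tara (knight) says "Henry is a knight" - this is TRUE because Henry is a knight.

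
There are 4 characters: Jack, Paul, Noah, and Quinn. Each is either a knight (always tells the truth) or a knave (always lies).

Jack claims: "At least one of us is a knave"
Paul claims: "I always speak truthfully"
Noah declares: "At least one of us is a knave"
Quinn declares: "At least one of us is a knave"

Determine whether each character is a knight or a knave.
Jack is a knight.
Paul is a knave.
Noah is a knight.
Quinn is a knight.

Verification:
- Jack (knight) says "At least one of us is a knave" - this is TRUE because Paul is a knave.
- Paul (knave) says "I always speak truthfully" - this is FALSE (a lie) because Paul is a knave.
- Noah (knight) says "At least one of us is a knave" - this is TRUE because Paul is a knave.
- Quinn (knight) says "At least one of us is a knave" - this is TRUE because Paul is a knave.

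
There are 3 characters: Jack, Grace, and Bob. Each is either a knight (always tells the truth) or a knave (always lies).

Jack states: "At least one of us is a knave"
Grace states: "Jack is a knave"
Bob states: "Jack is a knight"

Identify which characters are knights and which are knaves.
Jack is a knight.
Grace is a knave.
Bob is a knight.

Verification:
- Jack (knight) says "At least one of us is a knave" - this is TRUE because Grace is a knave.
- Grace (knave) says "Jack is a knave" - this is FALSE (a lie) because Jack is a knight.
- Bob (knight) says "Jack is a knight" - this is TRUE because Jack is a knight.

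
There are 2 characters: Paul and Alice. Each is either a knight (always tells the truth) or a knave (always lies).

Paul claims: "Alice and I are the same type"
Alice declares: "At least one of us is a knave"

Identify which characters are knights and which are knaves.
Paul is a knave.
Alice is a knight.

Verification:
- Paul (knave) says "Alice and I are the same type" - this is FALSE (a lie) because Paul is a knave and Alice is a knight.
- Alice (knight) says "At least one of us is a knave" - this is TRUE because Paul is a knave.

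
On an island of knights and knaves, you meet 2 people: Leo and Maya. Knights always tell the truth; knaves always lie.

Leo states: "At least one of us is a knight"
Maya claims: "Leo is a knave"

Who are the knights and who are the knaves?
Leo is a knight.
Maya is a knave.

Verification:
- Leo (knight) says "At least one of us is a knight" - this is TRUE because Leo is a knight.
- Maya (knave) says "Leo is a knave" - this is FALSE (a lie) because Leo is a knight.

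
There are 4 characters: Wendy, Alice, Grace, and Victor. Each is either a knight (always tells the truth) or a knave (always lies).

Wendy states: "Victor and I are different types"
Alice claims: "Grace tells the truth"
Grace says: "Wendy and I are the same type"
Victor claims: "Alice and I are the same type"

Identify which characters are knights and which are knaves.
Wendy is a knight.
Alice is a knight.
Grace is a knight.
Victor is a knave.

Verification:
- Wendy (knight) says "Victor and I are different types" - this is TRUE because Wendy is a knight and Victor is a knave.
- Alice (knight) says "Grace tells the truth" - this is TRUE because Grace is a knight.
- Grace (knight) says "Wendy and I are the same type" - this is TRUE because Grace is a knight and Wendy is a knight.
- Victor (knave) says "Alice and I are the same type" - this is FALSE (a lie) because Victor is a knave and Alice is a knight.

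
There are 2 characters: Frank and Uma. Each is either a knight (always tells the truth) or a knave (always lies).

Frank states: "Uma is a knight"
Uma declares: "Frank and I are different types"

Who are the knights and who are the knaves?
Frank is a knave.
Uma is a knave.

Verification:
- Frank (knave) says "Uma is a knight" - this is FALSE (a lie) because Uma is a knave.
- Uma (knave) says "Frank and I are different types" - this is FALSE (a lie) because Uma is a knave and Frank is a knave.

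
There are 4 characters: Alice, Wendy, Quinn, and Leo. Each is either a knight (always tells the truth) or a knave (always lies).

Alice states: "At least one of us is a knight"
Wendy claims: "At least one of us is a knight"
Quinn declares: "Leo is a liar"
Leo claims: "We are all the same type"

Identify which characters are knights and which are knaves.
Alice is a knight.
Wendy is a knight.
Quinn is a knight.
Leo is a knave.

Verification:
- Alice (knight) says "At least one of us is a knight" - this is TRUE because Alice, Wendy, and Quinn are knights.
- Wendy (knight) says "At least one of us is a knight" - this is TRUE because Alice, Wendy, and Quinn are knights.
- Quinn (knight) says "Leo is a liar" - this is TRUE because Leo is a knave.
- Leo (knave) says "We are all the same type" - this is FALSE (a lie) because Alice, Wendy, and Quinn are knights and Leo is a knave.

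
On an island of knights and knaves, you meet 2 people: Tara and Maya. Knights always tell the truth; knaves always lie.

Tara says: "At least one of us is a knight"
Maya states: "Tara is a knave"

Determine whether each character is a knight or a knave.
Tara is a knight.
Maya is a knave.

Verification:
- Tara (knight) says "At least one of us is a knight" - this is TRUE because Tara is a knight.
- Maya (knave) says "Tara is a knave" - this is FALSE (a lie) because Tara is a knight.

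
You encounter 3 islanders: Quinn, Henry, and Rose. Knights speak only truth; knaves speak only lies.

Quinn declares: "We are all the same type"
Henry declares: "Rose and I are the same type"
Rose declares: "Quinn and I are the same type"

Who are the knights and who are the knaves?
Quinn is a knight.
Henry is a knight.
Rose is a knight.

Verification:
- Quinn (knight) says "We are all the same type" - this is TRUE because Quinn, Henry, and Rose are knights.
- Henry (knight) says "Rose and I are the same type" - this is TRUE because Henry is a knight and Rose is a knight.
- Rose (knight) says "Quinn and I are the same type" - this is TRUE because Rose is a knight and Quinn is a knight.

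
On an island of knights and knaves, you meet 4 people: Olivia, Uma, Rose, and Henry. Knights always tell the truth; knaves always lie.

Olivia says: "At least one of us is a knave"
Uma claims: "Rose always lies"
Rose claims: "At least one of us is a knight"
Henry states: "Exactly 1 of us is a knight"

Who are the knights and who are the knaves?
Olivia is a knight.
Uma is a knave.
Rose is a knight.
Henry is a knave.

Verification:
- Olivia (knight) says "At least one of us is a knave" - this is TRUE because Uma and Henry are knaves.
- Uma (knave) says "Rose always lies" - this is FALSE (a lie) because Rose is a knight.
- Rose (knight) says "At least one of us is a knight" - this is TRUE because Olivia and Rose are knights.
- Henry (knave) says "Exactly 1 of us is a knight" - this is FALSE (a lie) because there are 2 knights.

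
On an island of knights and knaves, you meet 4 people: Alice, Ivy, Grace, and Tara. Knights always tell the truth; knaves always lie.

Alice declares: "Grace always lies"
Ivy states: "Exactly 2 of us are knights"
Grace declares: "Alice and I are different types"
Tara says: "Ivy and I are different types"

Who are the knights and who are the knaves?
Alice is a knave.
Ivy is a knave.
Grace is a knight.
Tara is a knave.

Verification:
- Alice (knave) says "Grace always lies" - this is FALSE (a lie) because Grace is a knight.
- Ivy (knave) says "Exactly 2 of us are knights" - this is FALSE (a lie) because there are 1 knights.
- Grace (knight) says "Alice and I are different types" - this is TRUE because Grace is a knight and Alice is a knave.
- Tara (knave) says "Ivy and I are different types" - this is FALSE (a lie) because Tara is a knave and Ivy is a knave.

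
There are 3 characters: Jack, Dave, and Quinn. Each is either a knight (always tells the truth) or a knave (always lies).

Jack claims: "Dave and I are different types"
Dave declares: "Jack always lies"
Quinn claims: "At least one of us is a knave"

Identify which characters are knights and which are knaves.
Jack is a knight.
Dave is a knave.
Quinn is a knight.

Verification:
- Jack (knight) says "Dave and I are different types" - this is TRUE because Jack is a knight and Dave is a knave.
- Dave (knave) says "Jack always lies" - this is FALSE (a lie) because Jack is a knight.
- Quinn (knight) says "At least one of us is a knave" - this is TRUE because Dave is a knave.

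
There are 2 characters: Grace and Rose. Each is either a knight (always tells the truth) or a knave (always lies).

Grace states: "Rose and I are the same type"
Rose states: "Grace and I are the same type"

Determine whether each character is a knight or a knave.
Grace is a knight.
Rose is a knight.

Verification:
- Grace (knight) says "Rose and I are the same type" - this is TRUE because Grace is a knight and Rose is a knight.
- Rose (knight) says "Grace and I are the same type" - this is TRUE because Rose is a knight and Grace is a knight.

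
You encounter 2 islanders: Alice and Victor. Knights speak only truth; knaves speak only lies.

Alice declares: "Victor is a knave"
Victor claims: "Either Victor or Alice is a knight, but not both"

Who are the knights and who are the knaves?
Alice is a knave.
Victor is a knight.

Verification:
- Alice (knave) says "Victor is a knave" - this is FALSE (a lie) because Victor is a knight.
- Victor (knight) says "Either Victor or Alice is a knight, but not both" - this is TRUE because Victor is a knight and Alice is a knave.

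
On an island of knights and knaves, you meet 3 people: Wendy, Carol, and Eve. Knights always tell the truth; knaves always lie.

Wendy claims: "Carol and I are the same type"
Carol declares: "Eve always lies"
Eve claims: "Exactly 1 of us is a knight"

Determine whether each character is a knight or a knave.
Wendy is a knight.
Carol is a knight.
Eve is a knave.

Verification:
- Wendy (knight) says "Carol and I are the same type" - this is TRUE because Wendy is a knight and Carol is a knight.
- Carol (knight) says "Eve always lies" - this is TRUE because Eve is a knave.
- Eve (knave) says "Exactly 1 of us is a knight" - this is FALSE (a lie) because there are 2 knights.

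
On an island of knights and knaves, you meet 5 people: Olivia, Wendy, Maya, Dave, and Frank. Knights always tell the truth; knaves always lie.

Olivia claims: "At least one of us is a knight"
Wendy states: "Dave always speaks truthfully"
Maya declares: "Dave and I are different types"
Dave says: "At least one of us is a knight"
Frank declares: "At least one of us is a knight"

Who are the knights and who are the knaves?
Olivia is a knave.
Wendy is a knave.
Maya is a knave.
Dave is a knave.
Frank is a knave.

Verification:
- Olivia (knave) says "At least one of us is a knight" - this is FALSE (a lie) because no one is a knight.
- Wendy (knave) says "Dave always speaks truthfully" - this is FALSE (a lie) because Dave is a knave.
- Maya (knave) says "Dave and I are different types" - this is FALSE (a lie) because Maya is a knave and Dave is a knave.
- Dave (knave) says "At least one of us is a knight" - this is FALSE (a lie) because no one is a knight.
- Frank (knave) says "At least one of us is a knight" - this is FALSE (a lie) because no one is a knight.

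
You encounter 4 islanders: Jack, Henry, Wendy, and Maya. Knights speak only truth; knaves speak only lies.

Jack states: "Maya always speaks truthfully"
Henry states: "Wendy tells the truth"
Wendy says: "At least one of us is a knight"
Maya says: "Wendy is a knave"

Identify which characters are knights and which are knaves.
Jack is a knave.
Henry is a knight.
Wendy is a knight.
Maya is a knave.

Verification:
- Jack (knave) says "Maya always speaks truthfully" - this is FALSE (a lie) because Maya is a knave.
- Henry (knight) says "Wendy tells the truth" - this is TRUE because Wendy is a knight.
- Wendy (knight) says "At least one of us is a knight" - this is TRUE because Henry and Wendy are knights.
- Maya (knave) says "Wendy is a knave" - this is FALSE (a lie) because Wendy is a knight.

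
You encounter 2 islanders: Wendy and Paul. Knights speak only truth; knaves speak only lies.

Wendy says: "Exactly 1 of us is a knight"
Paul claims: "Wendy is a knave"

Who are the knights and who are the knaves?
Wendy is a knight.
Paul is a knave.

Verification:
- Wendy (knight) says "Exactly 1 of us is a knight" - this is TRUE because there are 1 knights.
- Paul (knave) says "Wendy is a knave" - this is FALSE (a lie) because Wendy is a knight.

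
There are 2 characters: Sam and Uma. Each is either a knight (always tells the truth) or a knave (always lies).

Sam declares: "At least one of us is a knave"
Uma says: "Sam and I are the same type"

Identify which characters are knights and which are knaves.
Sam is a knight.
Uma is a knave.

Verification:
- Sam (knight) says "At least one of us is a knave" - this is TRUE because Uma is a knave.
- Uma (knave) says "Sam and I are the same type" - this is FALSE (a lie) because Uma is a knave and Sam is a knight.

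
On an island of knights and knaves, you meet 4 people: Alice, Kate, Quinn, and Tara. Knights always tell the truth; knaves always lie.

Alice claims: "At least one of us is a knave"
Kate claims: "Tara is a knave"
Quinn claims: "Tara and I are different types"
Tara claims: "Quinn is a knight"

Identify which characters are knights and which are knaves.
Alice is a knight.
Kate is a knight.
Quinn is a knave.
Tara is a knave.

Verification:
- Alice (knight) says "At least one of us is a knave" - this is TRUE because Quinn and Tara are knaves.
- Kate (knight) says "Tara is a knave" - this is TRUE because Tara is a knave.
- Quinn (knave) says "Tara and I are different types" - this is FALSE (a lie) because Quinn is a knave and Tara is a knave.
- Tara (knave) says "Quinn is a knight" - this is FALSE (a lie) because Quinn is a knave.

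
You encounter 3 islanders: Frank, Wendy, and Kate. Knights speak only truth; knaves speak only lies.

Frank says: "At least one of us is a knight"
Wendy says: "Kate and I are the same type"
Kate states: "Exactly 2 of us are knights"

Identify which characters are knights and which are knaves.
Frank is a knight.
Wendy is a knave.
Kate is a knight.

Verification:
- Frank (knight) says "At least one of us is a knight" - this is TRUE because Frank and Kate are knights.
- Wendy (knave) says "Kate and I are the same type" - this is FALSE (a lie) because Wendy is a knave and Kate is a knight.
- Kate (knight) says "Exactly 2 of us are knights" - this is TRUE because there are 2 knights.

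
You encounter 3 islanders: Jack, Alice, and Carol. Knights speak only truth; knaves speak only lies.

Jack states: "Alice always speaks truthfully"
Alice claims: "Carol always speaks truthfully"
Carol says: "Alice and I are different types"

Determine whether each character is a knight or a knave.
Jack is a knave.
Alice is a knave.
Carol is a knave.

Verification:
- Jack (knave) says "Alice always speaks truthfully" - this is FALSE (a lie) because Alice is a knave.
- Alice (knave) says "Carol always speaks truthfully" - this is FALSE (a lie) because Carol is a knave.
- Carol (knave) says "Alice and I are different types" - this is FALSE (a lie) because Carol is a knave and Alice is a knave.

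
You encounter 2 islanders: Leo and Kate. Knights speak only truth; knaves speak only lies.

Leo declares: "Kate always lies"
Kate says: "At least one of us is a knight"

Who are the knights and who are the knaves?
Leo is a knave.
Kate is a knight.

Verification:
- Leo (knave) says "Kate always lies" - this is FALSE (a lie) because Kate is a knight.
- Kate (knight) says "At least one of us is a knight" - this is TRUE because Kate is a knight.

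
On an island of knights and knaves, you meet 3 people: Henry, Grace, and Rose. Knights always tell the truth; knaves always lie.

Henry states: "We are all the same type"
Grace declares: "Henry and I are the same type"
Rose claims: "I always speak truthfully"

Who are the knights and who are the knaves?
Henry is a knight.
Grace is a knight.
Rose is a knight.

Verification:
- Henry (knight) says "We are all the same type" - this is TRUE because Henry, Grace, and Rose are knights.
- Grace (knight) says "Henry and I are the same type" - this is TRUE because Grace is a knight and Henry is a knight.
- Rose (knight) says "I always speak truthfully" - this is TRUE because Rose is a knight.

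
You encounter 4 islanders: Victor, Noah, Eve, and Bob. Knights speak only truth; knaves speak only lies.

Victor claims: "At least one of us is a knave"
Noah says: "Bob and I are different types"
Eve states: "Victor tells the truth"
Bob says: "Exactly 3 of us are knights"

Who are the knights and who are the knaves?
Victor is a knight.
Noah is a knave.
Eve is a knight.
Bob is a knave.

Verification:
- Victor (knight) says "At least one of us is a knave" - this is TRUE because Noah and Bob are knaves.
- Noah (knave) says "Bob and I are different types" - this is FALSE (a lie) because Noah is a knave and Bob is a knave.
- Eve (knight) says "Victor tells the truth" - this is TRUE because Victor is a knight.
- Bob (knave) says "Exactly 3 of us are knights" - this is FALSE (a lie) because there are 2 knights.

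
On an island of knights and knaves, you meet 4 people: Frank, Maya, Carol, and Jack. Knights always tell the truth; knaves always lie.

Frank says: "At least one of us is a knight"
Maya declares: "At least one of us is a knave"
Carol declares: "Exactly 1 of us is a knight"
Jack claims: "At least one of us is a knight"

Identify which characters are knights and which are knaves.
Frank is a knight.
Maya is a knight.
Carol is a knave.
Jack is a knight.

Verification:
- Frank (knight) says "At least one of us is a knight" - this is TRUE because Frank, Maya, and Jack are knights.
- Maya (knight) says "At least one of us is a knave" - this is TRUE because Carol is a knave.
- Carol (knave) says "Exactly 1 of us is a knight" - this is FALSE (a lie) because there are 3 knights.
- Jack (knight) says "At least one of us is a knight" - this is TRUE because Frank, Maya, and Jack are knights.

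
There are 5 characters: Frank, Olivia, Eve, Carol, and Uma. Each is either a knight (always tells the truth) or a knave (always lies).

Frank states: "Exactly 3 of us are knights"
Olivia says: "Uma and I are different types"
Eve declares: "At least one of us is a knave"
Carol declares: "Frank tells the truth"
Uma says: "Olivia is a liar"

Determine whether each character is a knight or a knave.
Frank is a knave.
Olivia is a knight.
Eve is a knight.
Carol is a knave.
Uma is a knave.

Verification:
- Frank (knave) says "Exactly 3 of us are knights" - this is FALSE (a lie) because there are 2 knights.
- Olivia (knight) says "Uma and I are different types" - this is TRUE because Olivia is a knight and Uma is a knave.
- Eve (knight) says "At least one of us is a knave" - this is TRUE because Frank, Carol, and Uma are knaves.
- Carol (knave) says "Frank tells the truth" - this is FALSE (a lie) because Frank is a knave.
- Uma (knave) says "Olivia is a liar" - this is FALSE (a lie) because Olivia is a knight.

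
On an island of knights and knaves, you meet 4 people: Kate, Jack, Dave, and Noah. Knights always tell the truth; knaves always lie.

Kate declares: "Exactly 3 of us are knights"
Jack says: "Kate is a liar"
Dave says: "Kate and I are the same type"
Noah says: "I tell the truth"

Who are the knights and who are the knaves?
Kate is a knight.
Jack is a knave.
Dave is a knight.
Noah is a knight.

Verification:
- Kate (knight) says "Exactly 3 of us are knights" - this is TRUE because there are 3 knights.
- Jack (knave) says "Kate is a liar" - this is FALSE (a lie) because Kate is a knight.
- Dave (knight) says "Kate and I are the same type" - this is TRUE because Dave is a knight and Kate is a knight.
- Noah (knight) says "I tell the truth" - this is TRUE because Noah is a knight.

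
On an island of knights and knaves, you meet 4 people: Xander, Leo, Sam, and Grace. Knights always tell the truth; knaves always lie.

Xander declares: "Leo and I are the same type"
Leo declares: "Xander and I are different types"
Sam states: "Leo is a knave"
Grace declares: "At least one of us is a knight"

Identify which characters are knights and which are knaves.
Xander is a knave.
Leo is a knight.
Sam is a knave.
Grace is a knight.

Verification:
- Xander (knave) says "Leo and I are the same type" - this is FALSE (a lie) because Xander is a knave and Leo is a knight.
- Leo (knight) says "Xander and I are different types" - this is TRUE because Leo is a knight and Xander is a knave.
- Sam (knave) says "Leo is a knave" - this is FALSE (a lie) because Leo is a knight.
- Grace (knight) says "At least one of us is a knight" - this is TRUE because Leo and Grace are knights.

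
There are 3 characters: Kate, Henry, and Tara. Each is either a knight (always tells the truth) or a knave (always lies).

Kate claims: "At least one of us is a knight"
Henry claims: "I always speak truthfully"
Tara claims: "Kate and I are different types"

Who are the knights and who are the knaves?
Kate is a knave.
Henry is a knave.
Tara is a knave.

Verification:
- Kate (knave) says "At least one of us is a knight" - this is FALSE (a lie) because no one is a knight.
- Henry (knave) says "I always speak truthfully" - this is FALSE (a lie) because Henry is a knave.
- Tara (knave) says "Kate and I are different types" - this is FALSE (a lie) because Tara is a knave and Kate is a knave.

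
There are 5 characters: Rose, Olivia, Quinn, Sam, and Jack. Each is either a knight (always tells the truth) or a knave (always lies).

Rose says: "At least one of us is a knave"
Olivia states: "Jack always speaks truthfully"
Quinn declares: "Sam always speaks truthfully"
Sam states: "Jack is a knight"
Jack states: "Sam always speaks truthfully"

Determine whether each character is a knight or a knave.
Rose is a knight.
Olivia is a knave.
Quinn is a knave.
Sam is a knave.
Jack is a knave.

Verification:
- Rose (knight) says "At least one of us is a knave" - this is TRUE because Olivia, Quinn, Sam, and Jack are knaves.
- Olivia (knave) says "Jack always speaks truthfully" - this is FALSE (a lie) because Jack is a knave.
- Quinn (knave) says "Sam always speaks truthfully" - this is FALSE (a lie) because Sam is a knave.
- Sam (knave) says "Jack is a knight" - this is FALSE (a lie) because Jack is a knave.
- Jack (knave) says "Sam always speaks truthfully" - this is FALSE (a lie) because Sam is a knave.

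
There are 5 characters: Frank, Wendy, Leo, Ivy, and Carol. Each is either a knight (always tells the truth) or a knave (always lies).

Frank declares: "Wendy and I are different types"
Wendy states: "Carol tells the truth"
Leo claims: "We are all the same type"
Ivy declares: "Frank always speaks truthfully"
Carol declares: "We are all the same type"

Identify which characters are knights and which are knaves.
Frank is a knight.
Wendy is a knave.
Leo is a knave.
Ivy is a knight.
Carol is a knave.

Verification:
- Frank (knight) says "Wendy and I are different types" - this is TRUE because Frank is a knight and Wendy is a knave.
- Wendy (knave) says "Carol tells the truth" - this is FALSE (a lie) because Carol is a knave.
- Leo (knave) says "We are all the same type" - this is FALSE (a lie) because Frank and Ivy are knights and Wendy, Leo, and Carol are knaves.
- Ivy (knight) says "Frank always speaks truthfully" - this is TRUE because Frank is a knight.
- Carol (knave) says "We are all the same type" - this is FALSE (a lie) because Frank and Ivy are knights and Wendy, Leo, and Carol are knaves.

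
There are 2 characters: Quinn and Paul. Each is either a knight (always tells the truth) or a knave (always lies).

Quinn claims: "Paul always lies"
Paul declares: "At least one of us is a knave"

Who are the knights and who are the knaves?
Quinn is a knave.
Paul is a knight.

Verification:
- Quinn (knave) says "Paul always lies" - this is FALSE (a lie) because Paul is a knight.
- Paul (knight) says "At least one of us is a knave" - this is TRUE because Quinn is a knave.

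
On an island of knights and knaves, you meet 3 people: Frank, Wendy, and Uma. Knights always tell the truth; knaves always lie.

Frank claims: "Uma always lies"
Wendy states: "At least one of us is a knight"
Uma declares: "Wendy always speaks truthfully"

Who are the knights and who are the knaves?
Frank is a knave.
Wendy is a knight.
Uma is a knight.

Verification:
- Frank (knave) says "Uma always lies" - this is FALSE (a lie) because Uma is a knight.
- Wendy (knight) says "At least one of us is a knight" - this is TRUE because Wendy and Uma are knights.
- Uma (knight) says "Wendy always speaks truthfully" - this is TRUE because Wendy is a knight.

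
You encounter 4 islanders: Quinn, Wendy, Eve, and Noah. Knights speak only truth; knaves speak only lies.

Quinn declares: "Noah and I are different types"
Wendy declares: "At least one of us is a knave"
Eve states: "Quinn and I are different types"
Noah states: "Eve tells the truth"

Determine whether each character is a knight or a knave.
Quinn is a knave.
Wendy is a knight.
Eve is a knave.
Noah is a knave.

Verification:
- Quinn (knave) says "Noah and I are different types" - this is FALSE (a lie) because Quinn is a knave and Noah is a knave.
- Wendy (knight) says "At least one of us is a knave" - this is TRUE because Quinn, Eve, and Noah are knaves.
- Eve (knave) says "Quinn and I are different types" - this is FALSE (a lie) because Eve is a knave and Quinn is a knave.
- Noah (knave) says "Eve tells the truth" - this is FALSE (a lie) because Eve is a knave.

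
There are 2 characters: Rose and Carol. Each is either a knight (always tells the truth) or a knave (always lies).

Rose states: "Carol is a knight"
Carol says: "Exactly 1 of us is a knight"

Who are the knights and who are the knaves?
Rose is a knave.
Carol is a knave.

Verification:
- Rose (knave) says "Carol is a knight" - this is FALSE (a lie) because Carol is a knave.
- Carol (knave) says "Exactly 1 of us is a knight" - this is FALSE (a lie) because there are 0 knights.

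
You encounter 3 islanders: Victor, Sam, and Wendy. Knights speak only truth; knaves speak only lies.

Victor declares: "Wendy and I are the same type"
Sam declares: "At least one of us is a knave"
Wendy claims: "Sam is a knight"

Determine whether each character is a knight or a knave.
Victor is a knave.
Sam is a knight.
Wendy is a knight.

Verification:
- Victor (knave) says "Wendy and I are the same type" - this is FALSE (a lie) because Victor is a knave and Wendy is a knight.
- Sam (knight) says "At least one of us is a knave" - this is TRUE because Victor is a knave.
- Wendy (knight) says "Sam is a knight" - this is TRUE because Sam is a knight.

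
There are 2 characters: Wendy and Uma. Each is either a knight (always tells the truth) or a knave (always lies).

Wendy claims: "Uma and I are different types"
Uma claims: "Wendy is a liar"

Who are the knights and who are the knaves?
Wendy is a knight.
Uma is a knave.

Verification:
- Wendy (knight) says "Uma and I are different types" - this is TRUE because Wendy is a knight and Uma is a knave.
- Uma (knave) says "Wendy is a liar" - this is FALSE (a lie) because Wendy is a knight.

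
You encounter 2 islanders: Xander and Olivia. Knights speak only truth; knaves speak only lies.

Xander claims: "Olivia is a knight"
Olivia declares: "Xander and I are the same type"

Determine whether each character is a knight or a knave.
Xander is a knight.
Olivia is a knight.

Verification:
- Xander (knight) says "Olivia is a knight" - this is TRUE because Olivia is a knight.
- Olivia (knight) says "Xander and I are the same type" - this is TRUE because Olivia is a knight and Xander is a knight.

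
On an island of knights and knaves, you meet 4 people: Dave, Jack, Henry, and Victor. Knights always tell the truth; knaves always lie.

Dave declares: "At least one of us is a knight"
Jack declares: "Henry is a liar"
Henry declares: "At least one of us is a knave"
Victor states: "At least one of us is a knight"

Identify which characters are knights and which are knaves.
Dave is a knight.
Jack is a knave.
Henry is a knight.
Victor is a knight.

Verification:
- Dave (knight) says "At least one of us is a knight" - this is TRUE because Dave, Henry, and Victor are knights.
- Jack (knave) says "Henry is a liar" - this is FALSE (a lie) because Henry is a knight.
- Henry (knight) says "At least one of us is a knave" - this is TRUE because Jack is a knave.
- Victor (knight) says "At least one of us is a knight" - this is TRUE because Dave, Henry, and Victor are knights.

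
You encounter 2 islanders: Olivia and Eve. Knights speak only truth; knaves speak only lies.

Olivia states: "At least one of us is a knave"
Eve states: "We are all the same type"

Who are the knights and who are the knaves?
Olivia is a knight.
Eve is a knave.

Verification:
- Olivia (knight) says "At least one of us is a knave" - this is TRUE because Eve is a knave.
- Eve (knave) says "We are all the same type" - this is FALSE (a lie) because Olivia is a knight and Eve is a knave.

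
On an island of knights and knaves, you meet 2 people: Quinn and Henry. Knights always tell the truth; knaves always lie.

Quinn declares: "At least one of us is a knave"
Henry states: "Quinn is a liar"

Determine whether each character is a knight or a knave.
Quinn is a knight.
Henry is a knave.

Verification:
- Quinn (knight) says "At least one of us is a knave" - this is TRUE because Henry is a knave.
- Henry (knave) says "Quinn is a liar" - this is FALSE (a lie) because Quinn is a knight.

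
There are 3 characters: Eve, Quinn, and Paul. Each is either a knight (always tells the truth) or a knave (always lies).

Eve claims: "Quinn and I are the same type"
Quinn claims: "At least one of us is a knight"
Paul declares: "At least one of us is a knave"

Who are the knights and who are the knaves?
Eve is a knave.
Quinn is a knight.
Paul is a knight.

Verification:
- Eve (knave) says "Quinn and I are the same type" - this is FALSE (a lie) because Eve is a knave and Quinn is a knight.
- Quinn (knight) says "At least one of us is a knight" - this is TRUE because Quinn and Paul are knights.
- Paul (knight) says "At least one of us is a knave" - this is TRUE because Eve is a knave.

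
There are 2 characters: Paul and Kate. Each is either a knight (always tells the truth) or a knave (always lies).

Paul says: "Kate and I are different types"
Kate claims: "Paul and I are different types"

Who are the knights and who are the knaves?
Paul is a knave.
Kate is a knave.

Verification:
- Paul (knave) says "Kate and I are different types" - this is FALSE (a lie) because Paul is a knave and Kate is a knave.
- Kate (knave) says "Paul and I are different types" - this is FALSE (a lie) because Kate is a knave and Paul is a knave.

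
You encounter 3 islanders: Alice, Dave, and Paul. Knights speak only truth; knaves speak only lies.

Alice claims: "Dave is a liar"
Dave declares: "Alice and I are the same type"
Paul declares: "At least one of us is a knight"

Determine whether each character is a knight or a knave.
Alice is a knight.
Dave is a knave.
Paul is a knight.

Verification:
- Alice (knight) says "Dave is a liar" - this is TRUE because Dave is a knave.
- Dave (knave) says "Alice and I are the same type" - this is FALSE (a lie) because Dave is a knave and Alice is a knight.
- Paul (knight) says "At least one of us is a knight" - this is TRUE because Alice and Paul are knights.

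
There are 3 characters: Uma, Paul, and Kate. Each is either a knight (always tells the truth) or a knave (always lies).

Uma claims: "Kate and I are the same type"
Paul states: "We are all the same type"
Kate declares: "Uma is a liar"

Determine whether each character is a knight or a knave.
Uma is a knave.
Paul is a knave.
Kate is a knight.

Verification:
- Uma (knave) says "Kate and I are the same type" - this is FALSE (a lie) because Uma is a knave and Kate is a knight.
- Paul (knave) says "We are all the same type" - this is FALSE (a lie) because Kate is a knight and Uma and Paul are knaves.
- Kate (knight) says "Uma is a liar" - this is TRUE because Uma is a knave.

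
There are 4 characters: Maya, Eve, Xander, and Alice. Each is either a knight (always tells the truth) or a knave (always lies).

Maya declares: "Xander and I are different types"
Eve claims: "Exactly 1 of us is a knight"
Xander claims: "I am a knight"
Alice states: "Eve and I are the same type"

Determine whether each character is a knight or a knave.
Maya is a knave.
Eve is a knight.
Xander is a knave.
Alice is a knave.

Verification:
- Maya (knave) says "Xander and I are different types" - this is FALSE (a lie) because Maya is a knave and Xander is a knave.
- Eve (knight) says "Exactly 1 of us is a knight" - this is TRUE because there are 1 knights.
- Xander (knave) says "I am a knight" - this is FALSE (a lie) because Xander is a knave.
- Alice (knave) says "Eve and I are the same type" - this is FALSE (a lie) because Alice is a knave and Eve is a knight.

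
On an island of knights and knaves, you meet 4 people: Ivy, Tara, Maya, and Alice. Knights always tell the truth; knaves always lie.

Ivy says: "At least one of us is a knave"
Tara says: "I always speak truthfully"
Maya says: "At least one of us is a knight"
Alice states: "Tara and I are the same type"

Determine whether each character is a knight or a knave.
Ivy is a knight.
Tara is a knight.
Maya is a knight.
Alice is a knave.

Verification:
- Ivy (knight) says "At least one of us is a knave" - this is TRUE because Alice is a knave.
- Tara (knight) says "I always speak truthfully" - this is TRUE because Tara is a knight.
- Maya (knight) says "At least one of us is a knight" - this is TRUE because Ivy, Tara, and Maya are knights.
- Alice (knave) says "Tara and I are the same type" - this is FALSE (a lie) because Alice is a knave and Tara is a knight.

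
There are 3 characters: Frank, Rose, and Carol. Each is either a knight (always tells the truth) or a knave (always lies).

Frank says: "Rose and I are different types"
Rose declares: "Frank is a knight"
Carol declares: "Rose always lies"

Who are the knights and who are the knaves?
Frank is a knave.
Rose is a knave.
Carol is a knight.

Verification:
- Frank (knave) says "Rose and I are different types" - this is FALSE (a lie) because Frank is a knave and Rose is a knave.
- Rose (knave) says "Frank is a knight" - this is FALSE (a lie) because Frank is a knave.
- Carol (knight) says "Rose always lies" - this is TRUE because Rose is a knave.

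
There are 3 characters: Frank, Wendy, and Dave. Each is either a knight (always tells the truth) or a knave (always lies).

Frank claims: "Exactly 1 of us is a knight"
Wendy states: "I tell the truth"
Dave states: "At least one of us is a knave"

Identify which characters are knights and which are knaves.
Frank is a knave.
Wendy is a knight.
Dave is a knight.

Verification:
- Frank (knave) says "Exactly 1 of us is a knight" - this is FALSE (a lie) because there are 2 knights.
- Wendy (knight) says "I tell the truth" - this is TRUE because Wendy is a knight.
- Dave (knight) says "At least one of us is a knave" - this is TRUE because Frank is a knave.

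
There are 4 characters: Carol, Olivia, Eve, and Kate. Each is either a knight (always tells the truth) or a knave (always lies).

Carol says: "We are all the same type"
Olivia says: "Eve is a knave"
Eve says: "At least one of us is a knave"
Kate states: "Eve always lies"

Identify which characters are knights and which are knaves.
Carol is a knave.
Olivia is a knave.
Eve is a knight.
Kate is a knave.

Verification:
- Carol (knave) says "We are all the same type" - this is FALSE (a lie) because Eve is a knight and Carol, Olivia, and Kate are knaves.
- Olivia (knave) says "Eve is a knave" - this is FALSE (a lie) because Eve is a knight.
- Eve (knight) says "At least one of us is a knave" - this is TRUE because Carol, Olivia, and Kate are knaves.
- Kate (knave) says "Eve always lies" - this is FALSE (a lie) because Eve is a knight.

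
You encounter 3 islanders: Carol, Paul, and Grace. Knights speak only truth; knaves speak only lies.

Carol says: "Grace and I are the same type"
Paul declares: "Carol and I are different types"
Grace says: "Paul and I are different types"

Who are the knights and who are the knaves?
Carol is a knave.
Paul is a knave.
Grace is a knight.

Verification:
- Carol (knave) says "Grace and I are the same type" - this is FALSE (a lie) because Carol is a knave and Grace is a knight.
- Paul (knave) says "Carol and I are different types" - this is FALSE (a lie) because Paul is a knave and Carol is a knave.
- Grace (knight) says "Paul and I are different types" - this is TRUE because Grace is a knight and Paul is a knave.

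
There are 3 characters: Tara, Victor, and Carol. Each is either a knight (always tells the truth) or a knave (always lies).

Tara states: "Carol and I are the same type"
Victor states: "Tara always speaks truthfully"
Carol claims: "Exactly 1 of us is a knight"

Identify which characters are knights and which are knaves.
Tara is a knave.
Victor is a knave.
Carol is a knight.

Verification:
- Tara (knave) says "Carol and I are the same type" - this is FALSE (a lie) because Tara is a knave and Carol is a knight.
- Victor (knave) says "Tara always speaks truthfully" - this is FALSE (a lie) because Tara is a knave.
- Carol (knight) says "Exactly 1 of us is a knight" - this is TRUE because there are 1 knights.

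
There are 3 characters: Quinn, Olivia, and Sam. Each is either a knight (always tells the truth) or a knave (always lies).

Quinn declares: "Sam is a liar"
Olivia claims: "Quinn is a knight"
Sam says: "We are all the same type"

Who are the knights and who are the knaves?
Quinn is a knight.
Olivia is a knight.
Sam is a knave.

Verification:
- Quinn (knight) says "Sam is a liar" - this is TRUE because Sam is a knave.
- Olivia (knight) says "Quinn is a knight" - this is TRUE because Quinn is a knight.
- Sam (knave) says "We are all the same type" - this is FALSE (a lie) because Quinn and Olivia are knights and Sam is a knave.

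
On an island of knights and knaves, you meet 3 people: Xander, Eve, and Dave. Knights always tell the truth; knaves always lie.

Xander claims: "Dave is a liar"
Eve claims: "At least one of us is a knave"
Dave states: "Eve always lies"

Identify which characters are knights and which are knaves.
Xander is a knight.
Eve is a knight.
Dave is a knave.

Verification:
- Xander (knight) says "Dave is a liar" - this is TRUE because Dave is a knave.
- Eve (knight) says "At least one of us is a knave" - this is TRUE because Dave is a knave.
- Dave (knave) says "Eve always lies" - this is FALSE (a lie) because Eve is a knight.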